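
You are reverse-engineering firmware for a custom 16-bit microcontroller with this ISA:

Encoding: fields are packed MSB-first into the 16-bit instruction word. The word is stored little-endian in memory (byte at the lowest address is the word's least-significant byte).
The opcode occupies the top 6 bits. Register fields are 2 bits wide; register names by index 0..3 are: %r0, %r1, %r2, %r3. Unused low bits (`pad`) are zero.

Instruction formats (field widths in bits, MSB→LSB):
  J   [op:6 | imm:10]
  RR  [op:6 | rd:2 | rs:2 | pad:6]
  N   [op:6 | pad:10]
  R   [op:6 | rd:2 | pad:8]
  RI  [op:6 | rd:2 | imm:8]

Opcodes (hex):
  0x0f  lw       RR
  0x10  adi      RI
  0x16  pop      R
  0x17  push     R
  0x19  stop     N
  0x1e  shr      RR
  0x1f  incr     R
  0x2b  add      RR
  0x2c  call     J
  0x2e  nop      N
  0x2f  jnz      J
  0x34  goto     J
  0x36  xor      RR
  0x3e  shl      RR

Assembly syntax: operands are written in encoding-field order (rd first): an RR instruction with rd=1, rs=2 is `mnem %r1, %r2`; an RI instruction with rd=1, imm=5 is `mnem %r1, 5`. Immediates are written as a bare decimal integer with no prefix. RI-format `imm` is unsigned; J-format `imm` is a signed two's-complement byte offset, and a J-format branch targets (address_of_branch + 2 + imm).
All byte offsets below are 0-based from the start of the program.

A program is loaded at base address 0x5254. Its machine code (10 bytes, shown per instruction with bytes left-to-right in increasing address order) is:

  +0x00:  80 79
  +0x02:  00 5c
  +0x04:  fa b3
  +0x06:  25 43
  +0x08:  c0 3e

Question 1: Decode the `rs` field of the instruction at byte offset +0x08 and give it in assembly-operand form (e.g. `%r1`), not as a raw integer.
off 0x08: read c0 3e as little → 0x3ec0
  op=0x3ec0>>10=0xf ⇒ lw (RR)
  [9:8] rd=2 = %r2
  [7:6] rs=3 = %r3

%r3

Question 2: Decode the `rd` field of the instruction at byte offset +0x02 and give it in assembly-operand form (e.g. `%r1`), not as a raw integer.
off 0x02: read 00 5c as little → 0x5c00
  opcode bits[15:10]=0x17: push/R
  [9:8] rd=0 = %r0

%r0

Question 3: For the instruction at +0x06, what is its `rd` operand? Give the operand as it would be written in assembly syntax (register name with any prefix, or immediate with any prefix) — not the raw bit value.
@+06  little-endian(25 43) = 0x4325
  opcode bits[15:10]=0x10: adi/RI
  [9:8] rd=3 = %r3
  [7:0] imm=37 = 37

%r3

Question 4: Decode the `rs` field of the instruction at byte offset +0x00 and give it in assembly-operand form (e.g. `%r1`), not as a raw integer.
%r2

off 0x00: read 80 79 as little → 0x7980
  opcode bits[15:10]=0x1e: shr/RR
  rd@[9:8]=0x1 ⇒ %r1
  rs@[7:6]=0x2 ⇒ %r2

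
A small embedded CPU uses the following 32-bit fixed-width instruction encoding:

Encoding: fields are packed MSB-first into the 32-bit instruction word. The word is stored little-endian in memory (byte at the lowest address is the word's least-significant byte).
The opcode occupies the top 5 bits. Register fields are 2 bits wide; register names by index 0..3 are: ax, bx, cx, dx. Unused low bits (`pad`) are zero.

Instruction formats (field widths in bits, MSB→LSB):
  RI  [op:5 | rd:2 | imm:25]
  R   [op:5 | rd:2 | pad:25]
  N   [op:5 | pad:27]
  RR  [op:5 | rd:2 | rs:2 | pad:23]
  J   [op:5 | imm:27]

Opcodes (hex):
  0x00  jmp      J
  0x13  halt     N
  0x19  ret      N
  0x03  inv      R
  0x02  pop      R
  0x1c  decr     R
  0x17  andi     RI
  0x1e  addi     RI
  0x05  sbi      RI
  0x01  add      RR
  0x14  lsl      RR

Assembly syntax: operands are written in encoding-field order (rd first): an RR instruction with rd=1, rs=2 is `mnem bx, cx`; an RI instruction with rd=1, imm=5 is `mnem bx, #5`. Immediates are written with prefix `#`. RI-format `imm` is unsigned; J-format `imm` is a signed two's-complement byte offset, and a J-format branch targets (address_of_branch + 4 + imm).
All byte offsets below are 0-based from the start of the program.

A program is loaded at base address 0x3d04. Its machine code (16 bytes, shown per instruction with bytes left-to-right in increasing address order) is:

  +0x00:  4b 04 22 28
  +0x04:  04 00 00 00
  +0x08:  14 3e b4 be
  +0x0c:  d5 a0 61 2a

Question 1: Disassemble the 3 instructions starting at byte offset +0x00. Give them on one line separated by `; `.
[00] 4b 04 22 28 → 0x2822044b
  op=0x2822044b>>27=0x5 ⇒ sbi (RI)
  [26:25] rd=0 = ax
  [24:0] imm=2229323 = #2229323
[04] 04 00 00 00 → 0x00000004
  op=0x00000004>>27=0x0 ⇒ jmp (J)
  [26:0] imm=4 = #4
[08] 14 3e b4 be → 0xbeb43e14
  op=0xbeb43e14>>27=0x17 ⇒ andi (RI)
  [26:25] rd=3 = dx
  [24:0] imm=11812372 = #11812372

sbi ax, #2229323; jmp #4; andi dx, #11812372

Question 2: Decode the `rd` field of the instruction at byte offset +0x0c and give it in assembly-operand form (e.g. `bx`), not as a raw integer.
[0c] d5 a0 61 2a → 0x2a61a0d5
  top 5b → 0x5 → sbi [RI]
  rd@[26:25]=0x1 ⇒ bx
  imm@[24:0]=0x61a0d5 ⇒ #6398165

bx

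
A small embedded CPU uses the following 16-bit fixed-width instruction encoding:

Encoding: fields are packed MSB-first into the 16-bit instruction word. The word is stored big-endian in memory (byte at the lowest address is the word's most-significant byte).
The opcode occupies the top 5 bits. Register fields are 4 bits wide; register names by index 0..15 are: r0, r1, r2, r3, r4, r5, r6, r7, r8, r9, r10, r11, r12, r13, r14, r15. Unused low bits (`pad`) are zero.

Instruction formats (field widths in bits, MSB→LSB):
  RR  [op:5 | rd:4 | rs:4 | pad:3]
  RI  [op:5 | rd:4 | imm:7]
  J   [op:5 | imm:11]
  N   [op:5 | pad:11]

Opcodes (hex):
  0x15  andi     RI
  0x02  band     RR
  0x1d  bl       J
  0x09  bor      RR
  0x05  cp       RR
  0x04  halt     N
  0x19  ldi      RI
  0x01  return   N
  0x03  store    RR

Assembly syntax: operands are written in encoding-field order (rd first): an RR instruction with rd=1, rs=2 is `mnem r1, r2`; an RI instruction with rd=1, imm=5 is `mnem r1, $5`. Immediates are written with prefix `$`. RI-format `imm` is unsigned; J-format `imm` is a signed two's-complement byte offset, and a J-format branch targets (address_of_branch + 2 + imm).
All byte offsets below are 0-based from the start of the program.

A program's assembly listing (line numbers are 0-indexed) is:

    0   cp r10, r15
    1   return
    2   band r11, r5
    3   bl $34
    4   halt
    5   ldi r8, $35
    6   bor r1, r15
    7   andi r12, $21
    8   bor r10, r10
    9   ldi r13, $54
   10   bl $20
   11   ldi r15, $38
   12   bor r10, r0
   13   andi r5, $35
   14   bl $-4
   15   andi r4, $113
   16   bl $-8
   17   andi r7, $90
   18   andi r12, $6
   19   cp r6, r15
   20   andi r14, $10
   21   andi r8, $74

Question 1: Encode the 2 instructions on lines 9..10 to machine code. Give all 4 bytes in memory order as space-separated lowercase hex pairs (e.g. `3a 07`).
9. ldi fields op=0x19:5|rd=13:4|imm=54:7 → word ceb6h → ce b6
10. bl fields op=0x1d:5|imm=20:11 → word e814h → e8 14

ce b6 e8 14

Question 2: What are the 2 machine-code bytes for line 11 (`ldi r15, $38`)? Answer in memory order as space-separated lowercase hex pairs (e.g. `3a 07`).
line 11 (ldi): pack op=0x19:5|rd=15:4|imm=38:7 = 0xcfa6; big→ cf a6

cf a6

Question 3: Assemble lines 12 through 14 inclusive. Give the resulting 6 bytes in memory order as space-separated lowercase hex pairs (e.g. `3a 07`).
4d 00 aa a3 ef fc

line 12 (bor): pack op=0x9:5|rd=10:4|rs=0:4|pad=0:3 = 0x4d00; big→ 4d 00
line 13 (andi): pack op=0x15:5|rd=5:4|imm=35:7 = 0xaaa3; big→ aa a3
line 14 (bl): pack op=0x1d:5|imm=-4:11 = 0xeffc; big→ ef fc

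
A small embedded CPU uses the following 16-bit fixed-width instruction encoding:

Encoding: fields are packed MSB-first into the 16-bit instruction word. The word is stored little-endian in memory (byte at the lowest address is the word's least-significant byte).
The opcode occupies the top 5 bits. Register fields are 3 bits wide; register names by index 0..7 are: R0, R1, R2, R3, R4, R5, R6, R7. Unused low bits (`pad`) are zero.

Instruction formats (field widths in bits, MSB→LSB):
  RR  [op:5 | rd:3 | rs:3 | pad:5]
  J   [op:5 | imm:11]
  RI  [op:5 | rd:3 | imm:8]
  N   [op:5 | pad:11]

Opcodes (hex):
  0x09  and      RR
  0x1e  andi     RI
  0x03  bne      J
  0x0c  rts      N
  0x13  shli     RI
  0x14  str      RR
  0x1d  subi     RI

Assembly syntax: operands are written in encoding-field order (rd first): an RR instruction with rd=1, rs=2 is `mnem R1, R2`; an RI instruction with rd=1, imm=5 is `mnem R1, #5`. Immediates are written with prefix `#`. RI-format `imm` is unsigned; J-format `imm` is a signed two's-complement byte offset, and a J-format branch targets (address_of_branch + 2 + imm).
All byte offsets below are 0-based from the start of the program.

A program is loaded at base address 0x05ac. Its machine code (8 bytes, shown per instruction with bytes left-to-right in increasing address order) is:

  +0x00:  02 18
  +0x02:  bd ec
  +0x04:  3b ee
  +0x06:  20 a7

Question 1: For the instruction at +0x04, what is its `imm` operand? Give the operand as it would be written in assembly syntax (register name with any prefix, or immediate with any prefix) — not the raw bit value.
off 0x04: read 3b ee as little → 0xee3b
  op=0xee3b>>11=0x1d ⇒ subi (RI)
  [10:8] rd=6 = R6
  [7:0] imm=59 = #59

#59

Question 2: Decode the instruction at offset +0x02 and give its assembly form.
[02] bd ec → 0xecbd
  opcode bits[15:11]=0x1d: subi/RI
  [10:8] rd=4 = R4
  [7:0] imm=189 = #189

subi R4, #189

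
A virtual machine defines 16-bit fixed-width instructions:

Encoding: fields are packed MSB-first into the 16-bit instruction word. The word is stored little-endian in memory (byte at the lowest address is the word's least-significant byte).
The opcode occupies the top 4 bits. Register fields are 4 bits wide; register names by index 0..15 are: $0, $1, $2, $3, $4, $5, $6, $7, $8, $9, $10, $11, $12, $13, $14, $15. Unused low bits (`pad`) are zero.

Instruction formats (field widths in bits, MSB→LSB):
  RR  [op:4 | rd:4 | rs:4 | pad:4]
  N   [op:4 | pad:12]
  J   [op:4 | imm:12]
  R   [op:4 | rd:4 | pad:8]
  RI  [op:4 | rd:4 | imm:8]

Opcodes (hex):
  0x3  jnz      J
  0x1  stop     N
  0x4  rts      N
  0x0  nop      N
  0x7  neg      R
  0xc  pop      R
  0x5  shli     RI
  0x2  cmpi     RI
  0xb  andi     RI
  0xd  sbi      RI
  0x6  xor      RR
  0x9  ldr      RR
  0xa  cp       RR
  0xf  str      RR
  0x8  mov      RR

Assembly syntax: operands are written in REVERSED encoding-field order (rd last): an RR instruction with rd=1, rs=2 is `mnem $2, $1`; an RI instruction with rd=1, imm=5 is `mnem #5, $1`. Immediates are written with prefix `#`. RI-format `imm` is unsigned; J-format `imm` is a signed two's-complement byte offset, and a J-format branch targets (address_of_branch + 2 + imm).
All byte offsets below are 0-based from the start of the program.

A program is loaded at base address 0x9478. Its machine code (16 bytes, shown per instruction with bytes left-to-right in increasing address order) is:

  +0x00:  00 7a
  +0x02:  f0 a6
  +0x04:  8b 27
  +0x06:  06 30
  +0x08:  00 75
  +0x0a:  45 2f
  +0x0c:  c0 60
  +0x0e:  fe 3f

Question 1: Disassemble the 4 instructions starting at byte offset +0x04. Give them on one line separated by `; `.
cmpi #139, $7; jnz #6; neg $5; cmpi #69, $15

off 0x04: read 8b 27 as little → 0x278b
  op=0x278b>>12=0x2 ⇒ cmpi (RI)
  rd: (w>>8)&0xf=0x7 → $7
  imm: (w>>0)&0xff=0x8b → #139
off 0x06: read 06 30 as little → 0x3006
  op=0x3006>>12=0x3 ⇒ jnz (J)
  imm: (w>>0)&0xfff=0x6 → #6
off 0x08: read 00 75 as little → 0x7500
  op=0x7500>>12=0x7 ⇒ neg (R)
  rd: (w>>8)&0xf=0x5 → $5
off 0x0a: read 45 2f as little → 0x2f45
  op=0x2f45>>12=0x2 ⇒ cmpi (RI)
  rd: (w>>8)&0xf=0xf → $15
  imm: (w>>0)&0xff=0x45 → #69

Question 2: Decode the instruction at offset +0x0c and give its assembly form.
xor $12, $0

off 0x0c: read c0 60 as little → 0x60c0
  op=0x60c0>>12=0x6 ⇒ xor (RR)
  [11:8] rd=0 = $0
  [7:4] rs=12 = $12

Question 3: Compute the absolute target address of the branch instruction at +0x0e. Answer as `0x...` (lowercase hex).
off 0x0e: read fe 3f as little → 0x3ffe
  opcode bits[15:12]=0x3: jnz/J
  imm: (w>>0)&0xfff=0xffe (s12→-2) → #-2
  target = base 0x9478 + off 0x0e + 2 + imm -2 = 0x9486

0x9486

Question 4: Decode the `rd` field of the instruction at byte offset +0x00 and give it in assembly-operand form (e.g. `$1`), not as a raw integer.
$10

[00] 00 7a → 0x7a00
  opcode bits[15:12]=0x7: neg/R
  rd: (w>>8)&0xf=0xa → $10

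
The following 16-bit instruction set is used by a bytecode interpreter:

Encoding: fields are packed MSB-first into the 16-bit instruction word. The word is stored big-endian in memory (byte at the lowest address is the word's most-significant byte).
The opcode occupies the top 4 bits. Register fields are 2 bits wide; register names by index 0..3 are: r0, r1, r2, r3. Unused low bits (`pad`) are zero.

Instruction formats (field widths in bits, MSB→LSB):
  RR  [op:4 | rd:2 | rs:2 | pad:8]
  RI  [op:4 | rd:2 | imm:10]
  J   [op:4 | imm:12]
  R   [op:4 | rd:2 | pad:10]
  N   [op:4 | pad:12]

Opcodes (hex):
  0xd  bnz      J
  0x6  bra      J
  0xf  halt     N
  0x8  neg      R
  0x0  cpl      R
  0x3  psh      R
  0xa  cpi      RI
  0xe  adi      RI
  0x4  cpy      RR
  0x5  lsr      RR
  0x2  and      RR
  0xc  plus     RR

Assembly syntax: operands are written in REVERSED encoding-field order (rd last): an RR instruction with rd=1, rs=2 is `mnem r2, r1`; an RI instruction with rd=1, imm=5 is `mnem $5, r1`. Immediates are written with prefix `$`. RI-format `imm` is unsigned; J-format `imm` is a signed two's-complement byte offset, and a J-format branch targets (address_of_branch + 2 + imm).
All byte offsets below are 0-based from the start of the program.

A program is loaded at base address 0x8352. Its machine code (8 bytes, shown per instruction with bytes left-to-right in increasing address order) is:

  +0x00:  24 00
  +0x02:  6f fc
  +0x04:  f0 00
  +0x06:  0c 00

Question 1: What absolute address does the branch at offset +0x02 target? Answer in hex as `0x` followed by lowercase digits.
0x8352

+0x02: 6f fc ⇒ word 0x6ffc (big)
  top 4b → 0x6 → bra [J]
  [11:0] imm=4092 (s12→-4) = $-4
  target = base 0x8352 + off 0x02 + 2 + imm -4 = 0x8352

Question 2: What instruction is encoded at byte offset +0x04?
halt

off 0x04: read f0 00 as big → 0xf000
  top 4b → 0xf → halt [N]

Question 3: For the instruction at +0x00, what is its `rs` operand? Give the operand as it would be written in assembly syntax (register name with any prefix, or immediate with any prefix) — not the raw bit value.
@+00  big-endian(24 00) = 0x2400
  op=0x2400>>12=0x2 ⇒ and (RR)
  [11:10] rd=1 = r1
  [9:8] rs=0 = r0

r0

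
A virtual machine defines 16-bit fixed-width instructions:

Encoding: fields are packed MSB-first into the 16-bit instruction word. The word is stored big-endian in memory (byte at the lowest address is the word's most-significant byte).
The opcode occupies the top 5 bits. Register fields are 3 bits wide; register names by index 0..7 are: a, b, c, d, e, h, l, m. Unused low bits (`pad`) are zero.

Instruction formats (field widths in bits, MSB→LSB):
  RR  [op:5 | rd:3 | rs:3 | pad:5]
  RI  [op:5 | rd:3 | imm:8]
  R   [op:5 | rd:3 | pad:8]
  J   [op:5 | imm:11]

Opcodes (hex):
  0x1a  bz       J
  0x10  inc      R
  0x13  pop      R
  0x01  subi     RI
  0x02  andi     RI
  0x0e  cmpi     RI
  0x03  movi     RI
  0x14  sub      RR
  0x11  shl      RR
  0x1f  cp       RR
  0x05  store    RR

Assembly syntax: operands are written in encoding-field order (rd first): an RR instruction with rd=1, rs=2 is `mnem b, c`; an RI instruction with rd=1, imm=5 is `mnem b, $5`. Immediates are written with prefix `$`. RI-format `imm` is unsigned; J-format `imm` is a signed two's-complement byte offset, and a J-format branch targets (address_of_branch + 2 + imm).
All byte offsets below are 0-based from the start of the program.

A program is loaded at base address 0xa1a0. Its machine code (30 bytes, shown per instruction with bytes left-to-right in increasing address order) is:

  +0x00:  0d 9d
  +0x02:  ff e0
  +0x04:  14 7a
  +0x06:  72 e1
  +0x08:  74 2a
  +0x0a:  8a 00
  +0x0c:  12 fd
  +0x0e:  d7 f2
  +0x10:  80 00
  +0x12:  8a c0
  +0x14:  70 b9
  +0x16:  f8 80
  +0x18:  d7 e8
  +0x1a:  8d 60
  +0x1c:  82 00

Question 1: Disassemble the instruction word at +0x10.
inc a

@+10  big-endian(80 00) = 0x8000
  opcode bits[15:11]=0x10: inc/R
  [10:8] rd=0 = a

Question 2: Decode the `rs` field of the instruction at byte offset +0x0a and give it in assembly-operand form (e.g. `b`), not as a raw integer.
a

@+0a  big-endian(8a 00) = 0x8a00
  opcode bits[15:11]=0x11: shl/RR
  rd: (w>>8)&0x7=0x2 → c
  rs: (w>>5)&0x7=0x0 → a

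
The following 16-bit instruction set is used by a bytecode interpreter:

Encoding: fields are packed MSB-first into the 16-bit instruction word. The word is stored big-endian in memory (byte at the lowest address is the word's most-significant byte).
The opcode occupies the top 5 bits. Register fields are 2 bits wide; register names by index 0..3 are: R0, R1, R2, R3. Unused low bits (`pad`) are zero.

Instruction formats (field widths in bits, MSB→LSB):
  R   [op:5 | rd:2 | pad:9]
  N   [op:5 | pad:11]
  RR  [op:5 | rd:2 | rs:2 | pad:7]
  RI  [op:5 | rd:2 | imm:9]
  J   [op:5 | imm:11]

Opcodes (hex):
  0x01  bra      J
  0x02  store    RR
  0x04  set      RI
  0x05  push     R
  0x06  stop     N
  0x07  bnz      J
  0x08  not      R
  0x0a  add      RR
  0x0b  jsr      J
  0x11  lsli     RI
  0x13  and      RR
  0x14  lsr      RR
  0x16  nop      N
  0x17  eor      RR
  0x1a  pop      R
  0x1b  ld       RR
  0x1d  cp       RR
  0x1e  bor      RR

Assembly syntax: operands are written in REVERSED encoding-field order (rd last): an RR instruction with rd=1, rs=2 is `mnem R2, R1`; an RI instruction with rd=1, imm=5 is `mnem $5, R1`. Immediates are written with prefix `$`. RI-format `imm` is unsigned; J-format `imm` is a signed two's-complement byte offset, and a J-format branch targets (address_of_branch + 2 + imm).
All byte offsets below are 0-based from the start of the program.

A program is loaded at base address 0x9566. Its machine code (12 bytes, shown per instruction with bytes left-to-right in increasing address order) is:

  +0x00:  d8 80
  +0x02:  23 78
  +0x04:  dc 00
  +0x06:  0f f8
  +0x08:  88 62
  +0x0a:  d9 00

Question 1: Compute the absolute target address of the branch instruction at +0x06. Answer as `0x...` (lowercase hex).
@+06  big-endian(0f f8) = 0x0ff8
  op=0x0ff8>>11=0x1 ⇒ bra (J)
  [10:0] imm=2040 (s11→-8) = $-8
  target = base 0x9566 + off 0x06 + 2 + imm -8 = 0x9566

0x9566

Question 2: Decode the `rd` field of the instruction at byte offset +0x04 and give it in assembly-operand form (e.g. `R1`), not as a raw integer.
[04] dc 00 → 0xdc00
  top 5b → 0x1b → ld [RR]
  [10:9] rd=2 = R2
  [8:7] rs=0 = R0

R2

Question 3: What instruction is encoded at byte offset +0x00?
ld R1, R0

off 0x00: read d8 80 as big → 0xd880
  top 5b → 0x1b → ld [RR]
  rd: (w>>9)&0x3=0x0 → R0
  rs: (w>>7)&0x3=0x1 → R1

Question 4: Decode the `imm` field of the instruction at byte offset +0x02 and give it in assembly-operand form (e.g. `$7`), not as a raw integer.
$376

off 0x02: read 23 78 as big → 0x2378
  op=0x2378>>11=0x4 ⇒ set (RI)
  [10:9] rd=1 = R1
  [8:0] imm=376 = $376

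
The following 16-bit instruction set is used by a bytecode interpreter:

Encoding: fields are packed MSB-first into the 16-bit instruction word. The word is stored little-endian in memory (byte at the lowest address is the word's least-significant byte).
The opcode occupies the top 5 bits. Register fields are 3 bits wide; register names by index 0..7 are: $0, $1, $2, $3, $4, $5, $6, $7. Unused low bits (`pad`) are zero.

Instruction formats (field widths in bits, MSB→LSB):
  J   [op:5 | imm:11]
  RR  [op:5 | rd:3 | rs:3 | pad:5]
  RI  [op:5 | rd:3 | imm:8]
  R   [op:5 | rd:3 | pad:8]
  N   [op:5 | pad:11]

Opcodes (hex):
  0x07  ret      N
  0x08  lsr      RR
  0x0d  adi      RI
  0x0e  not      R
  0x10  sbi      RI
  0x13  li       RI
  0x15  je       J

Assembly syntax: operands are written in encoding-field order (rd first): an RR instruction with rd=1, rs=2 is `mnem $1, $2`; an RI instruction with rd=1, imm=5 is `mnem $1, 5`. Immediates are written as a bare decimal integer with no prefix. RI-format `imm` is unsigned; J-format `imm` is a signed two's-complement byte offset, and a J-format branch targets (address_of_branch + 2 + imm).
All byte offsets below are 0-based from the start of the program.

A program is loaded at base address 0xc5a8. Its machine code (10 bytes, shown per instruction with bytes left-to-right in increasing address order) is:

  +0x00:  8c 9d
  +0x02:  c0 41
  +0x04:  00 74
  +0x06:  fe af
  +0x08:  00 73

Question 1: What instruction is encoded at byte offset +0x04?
+0x04: 00 74 ⇒ word 0x7400 (little)
  opcode bits[15:11]=0xe: not/R
  rd: (w>>8)&0x7=0x4 → $4

not $4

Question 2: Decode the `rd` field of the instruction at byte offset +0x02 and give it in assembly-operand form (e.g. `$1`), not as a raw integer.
[02] c0 41 → 0x41c0
  top 5b → 0x8 → lsr [RR]
  rd: (w>>8)&0x7=0x1 → $1
  rs: (w>>5)&0x7=0x6 → $6

$1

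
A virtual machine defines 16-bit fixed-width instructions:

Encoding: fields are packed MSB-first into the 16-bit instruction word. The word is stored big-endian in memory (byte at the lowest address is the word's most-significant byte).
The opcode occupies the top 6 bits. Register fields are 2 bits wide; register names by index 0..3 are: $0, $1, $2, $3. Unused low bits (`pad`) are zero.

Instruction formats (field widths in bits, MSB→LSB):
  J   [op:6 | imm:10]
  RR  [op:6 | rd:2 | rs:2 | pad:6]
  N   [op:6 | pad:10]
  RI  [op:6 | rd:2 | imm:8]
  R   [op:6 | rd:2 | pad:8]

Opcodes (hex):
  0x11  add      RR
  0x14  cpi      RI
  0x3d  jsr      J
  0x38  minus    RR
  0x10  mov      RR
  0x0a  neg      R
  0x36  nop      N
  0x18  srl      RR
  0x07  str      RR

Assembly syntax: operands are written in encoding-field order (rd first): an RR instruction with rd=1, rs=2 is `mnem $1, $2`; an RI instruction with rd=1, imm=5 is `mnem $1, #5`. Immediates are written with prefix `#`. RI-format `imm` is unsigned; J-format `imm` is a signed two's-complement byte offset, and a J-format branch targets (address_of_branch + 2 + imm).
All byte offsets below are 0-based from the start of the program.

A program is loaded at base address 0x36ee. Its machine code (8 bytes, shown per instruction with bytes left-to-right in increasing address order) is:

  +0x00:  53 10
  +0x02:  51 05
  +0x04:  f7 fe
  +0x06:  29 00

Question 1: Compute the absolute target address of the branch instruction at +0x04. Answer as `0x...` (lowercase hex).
[04] f7 fe → 0xf7fe
  top 6b → 0x3d → jsr [J]
  imm: (w>>0)&0x3ff=0x3fe (s10→-2) → #-2
  target = base 0x36ee + off 0x04 + 2 + imm -2 = 0x36f2

0x36f2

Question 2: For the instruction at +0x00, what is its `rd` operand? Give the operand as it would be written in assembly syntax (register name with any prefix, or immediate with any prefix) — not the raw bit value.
$3

+0x00: 53 10 ⇒ word 0x5310 (big)
  top 6b → 0x14 → cpi [RI]
  rd@[9:8]=0x3 ⇒ $3
  imm@[7:0]=0x10 ⇒ #16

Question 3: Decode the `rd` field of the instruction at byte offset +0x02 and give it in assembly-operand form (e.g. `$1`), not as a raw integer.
$1

off 0x02: read 51 05 as big → 0x5105
  op=0x5105>>10=0x14 ⇒ cpi (RI)
  rd@[9:8]=0x1 ⇒ $1
  imm@[7:0]=0x5 ⇒ #5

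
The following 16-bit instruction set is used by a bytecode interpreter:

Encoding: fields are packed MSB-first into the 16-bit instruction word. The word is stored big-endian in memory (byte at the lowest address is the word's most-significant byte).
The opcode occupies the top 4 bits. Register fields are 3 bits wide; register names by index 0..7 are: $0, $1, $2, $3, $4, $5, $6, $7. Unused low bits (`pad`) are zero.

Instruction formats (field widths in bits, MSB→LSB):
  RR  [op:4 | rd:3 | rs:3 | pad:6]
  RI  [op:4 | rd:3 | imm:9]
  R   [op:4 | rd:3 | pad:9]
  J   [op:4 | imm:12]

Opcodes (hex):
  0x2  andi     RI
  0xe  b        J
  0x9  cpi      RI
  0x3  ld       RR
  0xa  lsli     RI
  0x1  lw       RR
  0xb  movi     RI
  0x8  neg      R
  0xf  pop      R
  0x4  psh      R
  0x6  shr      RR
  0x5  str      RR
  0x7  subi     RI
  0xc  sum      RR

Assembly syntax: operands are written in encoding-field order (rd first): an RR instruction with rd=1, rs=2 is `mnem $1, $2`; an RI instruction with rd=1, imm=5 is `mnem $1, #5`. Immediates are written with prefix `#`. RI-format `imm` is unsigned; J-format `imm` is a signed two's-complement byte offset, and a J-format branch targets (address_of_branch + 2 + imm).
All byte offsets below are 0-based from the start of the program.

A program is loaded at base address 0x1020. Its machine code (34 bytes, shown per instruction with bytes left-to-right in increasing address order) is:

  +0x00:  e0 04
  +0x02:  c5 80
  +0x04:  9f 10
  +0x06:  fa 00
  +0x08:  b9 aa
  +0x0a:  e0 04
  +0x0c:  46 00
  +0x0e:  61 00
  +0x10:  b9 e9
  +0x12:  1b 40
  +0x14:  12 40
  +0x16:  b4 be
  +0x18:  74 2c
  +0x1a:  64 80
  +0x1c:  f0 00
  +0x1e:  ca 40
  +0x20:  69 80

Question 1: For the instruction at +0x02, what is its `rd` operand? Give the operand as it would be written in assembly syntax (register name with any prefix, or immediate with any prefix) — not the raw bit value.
$2

off 0x02: read c5 80 as big → 0xc580
  top 4b → 0xc → sum [RR]
  [11:9] rd=2 = $2
  [8:6] rs=6 = $6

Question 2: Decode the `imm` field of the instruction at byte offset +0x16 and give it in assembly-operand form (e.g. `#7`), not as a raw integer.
off 0x16: read b4 be as big → 0xb4be
  top 4b → 0xb → movi [RI]
  rd@[11:9]=0x2 ⇒ $2
  imm@[8:0]=0xbe ⇒ #190

#190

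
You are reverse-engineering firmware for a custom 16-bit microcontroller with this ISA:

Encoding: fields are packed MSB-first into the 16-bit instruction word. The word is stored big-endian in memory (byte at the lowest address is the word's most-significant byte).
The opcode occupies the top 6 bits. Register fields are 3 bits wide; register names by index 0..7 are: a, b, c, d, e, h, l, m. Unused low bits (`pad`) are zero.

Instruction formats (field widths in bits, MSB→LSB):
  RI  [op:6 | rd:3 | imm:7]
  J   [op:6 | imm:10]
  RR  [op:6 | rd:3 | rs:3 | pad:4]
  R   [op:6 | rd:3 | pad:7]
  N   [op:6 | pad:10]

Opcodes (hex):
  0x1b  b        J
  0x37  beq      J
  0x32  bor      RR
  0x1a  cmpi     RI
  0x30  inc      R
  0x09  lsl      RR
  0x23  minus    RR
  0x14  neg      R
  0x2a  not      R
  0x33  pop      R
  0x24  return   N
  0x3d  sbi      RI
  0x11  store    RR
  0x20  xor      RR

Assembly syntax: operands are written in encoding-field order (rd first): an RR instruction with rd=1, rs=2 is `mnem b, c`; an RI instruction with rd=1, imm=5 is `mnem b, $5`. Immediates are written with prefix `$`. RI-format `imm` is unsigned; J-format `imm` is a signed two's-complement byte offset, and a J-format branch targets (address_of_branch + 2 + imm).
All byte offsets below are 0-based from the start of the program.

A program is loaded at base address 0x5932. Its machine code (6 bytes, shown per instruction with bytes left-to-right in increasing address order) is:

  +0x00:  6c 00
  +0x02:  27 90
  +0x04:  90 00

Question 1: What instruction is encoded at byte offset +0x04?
off 0x04: read 90 00 as big → 0x9000
  opcode bits[15:10]=0x24: return/N

return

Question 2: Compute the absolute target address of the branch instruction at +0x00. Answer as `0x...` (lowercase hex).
[00] 6c 00 → 0x6c00
  op=0x6c00>>10=0x1b ⇒ b (J)
  imm: (w>>0)&0x3ff=0x0 → $0
  target = base 0x5932 + off 0x00 + 2 + imm 0 = 0x5934

0x5934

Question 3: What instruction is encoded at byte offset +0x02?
lsl m, b

+0x02: 27 90 ⇒ word 0x2790 (big)
  op=0x2790>>10=0x9 ⇒ lsl (RR)
  [9:7] rd=7 = m
  [6:4] rs=1 = b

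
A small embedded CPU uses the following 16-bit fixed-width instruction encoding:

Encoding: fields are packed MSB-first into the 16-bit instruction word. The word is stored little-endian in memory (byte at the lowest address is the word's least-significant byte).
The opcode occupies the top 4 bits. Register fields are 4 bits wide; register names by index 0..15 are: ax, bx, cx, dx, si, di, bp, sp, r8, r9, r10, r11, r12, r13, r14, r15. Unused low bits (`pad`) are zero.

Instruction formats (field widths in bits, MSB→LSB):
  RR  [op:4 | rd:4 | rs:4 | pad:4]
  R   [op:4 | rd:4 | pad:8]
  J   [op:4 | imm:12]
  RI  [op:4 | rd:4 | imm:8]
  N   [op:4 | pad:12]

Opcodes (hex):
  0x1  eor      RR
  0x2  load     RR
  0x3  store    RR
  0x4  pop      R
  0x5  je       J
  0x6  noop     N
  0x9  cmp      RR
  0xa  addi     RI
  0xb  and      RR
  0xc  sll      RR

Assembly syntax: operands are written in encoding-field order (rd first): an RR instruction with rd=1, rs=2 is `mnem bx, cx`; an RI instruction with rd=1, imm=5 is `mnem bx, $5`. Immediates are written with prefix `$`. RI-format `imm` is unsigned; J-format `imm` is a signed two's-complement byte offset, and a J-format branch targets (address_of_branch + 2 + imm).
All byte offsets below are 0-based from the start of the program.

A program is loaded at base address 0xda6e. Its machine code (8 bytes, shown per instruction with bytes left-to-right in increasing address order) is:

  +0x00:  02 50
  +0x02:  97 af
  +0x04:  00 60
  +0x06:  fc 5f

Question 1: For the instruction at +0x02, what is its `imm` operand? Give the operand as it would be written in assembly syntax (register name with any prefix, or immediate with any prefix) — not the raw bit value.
$151

off 0x02: read 97 af as little → 0xaf97
  top 4b → 0xa → addi [RI]
  rd@[11:8]=0xf ⇒ r15
  imm@[7:0]=0x97 ⇒ $151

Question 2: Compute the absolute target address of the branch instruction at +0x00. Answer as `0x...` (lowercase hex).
0xda72

@+00  little-endian(02 50) = 0x5002
  opcode bits[15:12]=0x5: je/J
  [11:0] imm=2 = $2
  target = base 0xda6e + off 0x00 + 2 + imm 2 = 0xda72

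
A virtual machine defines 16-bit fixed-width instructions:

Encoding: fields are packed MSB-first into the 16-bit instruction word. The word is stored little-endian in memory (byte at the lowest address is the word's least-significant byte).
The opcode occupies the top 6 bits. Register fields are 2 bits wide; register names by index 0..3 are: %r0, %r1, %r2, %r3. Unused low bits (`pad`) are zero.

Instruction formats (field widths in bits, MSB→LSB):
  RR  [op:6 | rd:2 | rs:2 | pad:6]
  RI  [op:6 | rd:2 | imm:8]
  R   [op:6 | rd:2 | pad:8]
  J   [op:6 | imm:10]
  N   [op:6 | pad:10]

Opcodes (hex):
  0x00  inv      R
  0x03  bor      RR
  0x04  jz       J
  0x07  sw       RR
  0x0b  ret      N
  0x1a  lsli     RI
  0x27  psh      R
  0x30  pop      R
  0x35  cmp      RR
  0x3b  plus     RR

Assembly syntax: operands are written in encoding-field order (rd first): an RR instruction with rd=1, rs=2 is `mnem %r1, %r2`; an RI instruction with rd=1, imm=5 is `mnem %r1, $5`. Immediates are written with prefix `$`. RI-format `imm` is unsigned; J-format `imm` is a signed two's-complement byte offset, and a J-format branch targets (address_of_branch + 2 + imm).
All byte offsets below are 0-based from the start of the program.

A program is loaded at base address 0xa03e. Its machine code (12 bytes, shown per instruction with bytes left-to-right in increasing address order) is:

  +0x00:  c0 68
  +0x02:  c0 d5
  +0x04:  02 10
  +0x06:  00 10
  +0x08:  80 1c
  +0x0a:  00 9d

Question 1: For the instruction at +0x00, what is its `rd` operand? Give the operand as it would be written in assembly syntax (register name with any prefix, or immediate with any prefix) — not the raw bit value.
%r0

@+00  little-endian(c0 68) = 0x68c0
  op=0x68c0>>10=0x1a ⇒ lsli (RI)
  rd@[9:8]=0x0 ⇒ %r0
  imm@[7:0]=0xc0 ⇒ $192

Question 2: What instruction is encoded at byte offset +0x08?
sw %r0, %r2

@+08  little-endian(80 1c) = 0x1c80
  op=0x1c80>>10=0x7 ⇒ sw (RR)
  rd@[9:8]=0x0 ⇒ %r0
  rs@[7:6]=0x2 ⇒ %r2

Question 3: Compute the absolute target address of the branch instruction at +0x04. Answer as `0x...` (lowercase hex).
off 0x04: read 02 10 as little → 0x1002
  op=0x1002>>10=0x4 ⇒ jz (J)
  imm: (w>>0)&0x3ff=0x2 → $2
  target = base 0xa03e + off 0x04 + 2 + imm 2 = 0xa046

0xa046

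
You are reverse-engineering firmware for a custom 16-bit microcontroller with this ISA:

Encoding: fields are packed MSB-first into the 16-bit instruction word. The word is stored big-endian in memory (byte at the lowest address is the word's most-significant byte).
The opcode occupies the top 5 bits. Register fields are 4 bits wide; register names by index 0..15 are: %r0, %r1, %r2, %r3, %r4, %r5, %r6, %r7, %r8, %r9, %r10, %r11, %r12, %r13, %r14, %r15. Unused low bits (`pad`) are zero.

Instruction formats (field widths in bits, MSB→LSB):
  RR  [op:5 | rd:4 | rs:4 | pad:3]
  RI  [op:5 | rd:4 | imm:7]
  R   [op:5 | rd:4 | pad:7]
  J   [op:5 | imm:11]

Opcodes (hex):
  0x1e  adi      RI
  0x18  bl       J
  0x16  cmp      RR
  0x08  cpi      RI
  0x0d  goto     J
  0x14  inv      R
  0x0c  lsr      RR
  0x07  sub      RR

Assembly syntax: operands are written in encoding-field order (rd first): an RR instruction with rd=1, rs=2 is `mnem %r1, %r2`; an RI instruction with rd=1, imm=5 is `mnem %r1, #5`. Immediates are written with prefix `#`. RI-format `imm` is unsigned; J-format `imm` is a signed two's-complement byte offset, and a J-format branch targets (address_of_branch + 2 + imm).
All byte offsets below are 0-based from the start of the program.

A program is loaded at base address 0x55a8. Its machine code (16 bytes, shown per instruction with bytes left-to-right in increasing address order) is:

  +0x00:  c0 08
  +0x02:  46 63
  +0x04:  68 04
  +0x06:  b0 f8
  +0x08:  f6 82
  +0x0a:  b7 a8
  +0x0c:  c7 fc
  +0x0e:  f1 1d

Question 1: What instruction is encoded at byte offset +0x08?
off 0x08: read f6 82 as big → 0xf682
  op=0xf682>>11=0x1e ⇒ adi (RI)
  [10:7] rd=13 = %r13
  [6:0] imm=2 = #2

adi %r13, #2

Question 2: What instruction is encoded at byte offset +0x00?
off 0x00: read c0 08 as big → 0xc008
  top 5b → 0x18 → bl [J]
  imm@[10:0]=0x8 ⇒ #8

bl #8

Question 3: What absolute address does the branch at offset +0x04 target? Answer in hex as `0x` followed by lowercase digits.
0x55b2

off 0x04: read 68 04 as big → 0x6804
  opcode bits[15:11]=0xd: goto/J
  imm@[10:0]=0x4 ⇒ #4
  target = base 0x55a8 + off 0x04 + 2 + imm 4 = 0x55b2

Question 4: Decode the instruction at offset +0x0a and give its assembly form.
cmp %r15, %r5

+0x0a: b7 a8 ⇒ word 0xb7a8 (big)
  opcode bits[15:11]=0x16: cmp/RR
  rd: (w>>7)&0xf=0xf → %r15
  rs: (w>>3)&0xf=0x5 → %r5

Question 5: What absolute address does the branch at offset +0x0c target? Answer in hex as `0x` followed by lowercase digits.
[0c] c7 fc → 0xc7fc
  opcode bits[15:11]=0x18: bl/J
  [10:0] imm=2044 (s11→-4) = #-4
  target = base 0x55a8 + off 0x0c + 2 + imm -4 = 0x55b2

0x55b2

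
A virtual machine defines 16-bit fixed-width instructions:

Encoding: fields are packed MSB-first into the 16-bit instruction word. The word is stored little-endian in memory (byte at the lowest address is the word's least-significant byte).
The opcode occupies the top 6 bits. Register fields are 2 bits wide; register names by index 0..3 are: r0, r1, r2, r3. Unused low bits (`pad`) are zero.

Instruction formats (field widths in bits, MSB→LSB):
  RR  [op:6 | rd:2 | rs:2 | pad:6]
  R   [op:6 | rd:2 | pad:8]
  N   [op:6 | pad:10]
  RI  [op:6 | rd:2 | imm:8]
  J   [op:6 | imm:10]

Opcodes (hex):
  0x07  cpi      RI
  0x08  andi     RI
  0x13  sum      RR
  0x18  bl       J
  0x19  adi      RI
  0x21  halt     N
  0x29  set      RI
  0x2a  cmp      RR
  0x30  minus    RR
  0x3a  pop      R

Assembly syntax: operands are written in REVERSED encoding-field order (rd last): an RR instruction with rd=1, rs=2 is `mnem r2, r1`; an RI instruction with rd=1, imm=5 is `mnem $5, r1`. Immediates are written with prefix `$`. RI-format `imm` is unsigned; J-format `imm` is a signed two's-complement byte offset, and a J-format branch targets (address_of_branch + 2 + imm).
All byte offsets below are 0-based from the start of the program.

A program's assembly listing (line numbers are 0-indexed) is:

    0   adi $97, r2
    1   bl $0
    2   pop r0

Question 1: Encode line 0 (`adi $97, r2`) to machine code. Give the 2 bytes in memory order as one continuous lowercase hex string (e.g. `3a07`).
6166

L0: adi op=0x19:6|rd=2:2|imm=97:8 ⇒ 0x6661 ⇒ little 61 66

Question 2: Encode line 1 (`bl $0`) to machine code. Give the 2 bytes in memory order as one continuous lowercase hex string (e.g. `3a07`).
line 1 (bl): pack op=0x18:6|imm=0:10 = 0x6000; little→ 00 60

0060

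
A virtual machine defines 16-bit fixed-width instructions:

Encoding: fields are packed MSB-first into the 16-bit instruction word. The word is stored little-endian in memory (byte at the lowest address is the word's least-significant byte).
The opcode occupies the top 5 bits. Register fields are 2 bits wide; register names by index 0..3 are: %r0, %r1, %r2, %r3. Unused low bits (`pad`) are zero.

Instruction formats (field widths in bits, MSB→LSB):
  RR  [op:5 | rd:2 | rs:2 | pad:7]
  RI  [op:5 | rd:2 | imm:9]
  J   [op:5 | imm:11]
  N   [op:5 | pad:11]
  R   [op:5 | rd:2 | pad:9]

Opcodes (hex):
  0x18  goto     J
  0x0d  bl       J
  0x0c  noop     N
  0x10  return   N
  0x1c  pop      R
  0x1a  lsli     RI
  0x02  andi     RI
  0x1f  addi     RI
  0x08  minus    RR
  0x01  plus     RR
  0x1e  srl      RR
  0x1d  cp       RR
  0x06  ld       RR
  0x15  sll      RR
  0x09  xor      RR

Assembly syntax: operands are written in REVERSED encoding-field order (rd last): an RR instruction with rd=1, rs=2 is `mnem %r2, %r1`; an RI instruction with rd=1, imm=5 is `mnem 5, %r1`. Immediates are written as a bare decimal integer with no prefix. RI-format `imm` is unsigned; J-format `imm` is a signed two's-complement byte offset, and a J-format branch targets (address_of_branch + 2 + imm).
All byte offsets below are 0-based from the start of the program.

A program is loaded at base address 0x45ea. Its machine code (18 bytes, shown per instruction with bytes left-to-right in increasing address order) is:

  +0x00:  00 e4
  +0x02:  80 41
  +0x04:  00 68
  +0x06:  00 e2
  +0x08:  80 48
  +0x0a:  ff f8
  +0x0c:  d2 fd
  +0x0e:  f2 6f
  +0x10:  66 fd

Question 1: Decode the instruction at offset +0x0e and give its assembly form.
bl -14

@+0e  little-endian(f2 6f) = 0x6ff2
  opcode bits[15:11]=0xd: bl/J
  imm: (w>>0)&0x7ff=0x7f2 (s11→-14) → -14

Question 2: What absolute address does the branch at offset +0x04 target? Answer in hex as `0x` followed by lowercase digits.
off 0x04: read 00 68 as little → 0x6800
  top 5b → 0xd → bl [J]
  [10:0] imm=0 = 0
  target = base 0x45ea + off 0x04 + 2 + imm 0 = 0x45f0

0x45f0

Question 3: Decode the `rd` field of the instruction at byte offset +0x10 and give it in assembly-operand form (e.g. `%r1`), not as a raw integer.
%r2

+0x10: 66 fd ⇒ word 0xfd66 (little)
  top 5b → 0x1f → addi [RI]
  rd: (w>>9)&0x3=0x2 → %r2
  imm: (w>>0)&0x1ff=0x166 → 358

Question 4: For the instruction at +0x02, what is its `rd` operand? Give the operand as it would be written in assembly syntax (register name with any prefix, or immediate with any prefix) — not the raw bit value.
off 0x02: read 80 41 as little → 0x4180
  op=0x4180>>11=0x8 ⇒ minus (RR)
  [10:9] rd=0 = %r0
  [8:7] rs=3 = %r3

%r0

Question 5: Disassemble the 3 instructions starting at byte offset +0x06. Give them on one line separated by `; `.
pop %r1; xor %r1, %r0; addi 255, %r0

off 0x06: read 00 e2 as little → 0xe200
  top 5b → 0x1c → pop [R]
  [10:9] rd=1 = %r1
off 0x08: read 80 48 as little → 0x4880
  top 5b → 0x9 → xor [RR]
  [10:9] rd=0 = %r0
  [8:7] rs=1 = %r1
off 0x0a: read ff f8 as little → 0xf8ff
  top 5b → 0x1f → addi [RI]
  [10:9] rd=0 = %r0
  [8:0] imm=255 = 255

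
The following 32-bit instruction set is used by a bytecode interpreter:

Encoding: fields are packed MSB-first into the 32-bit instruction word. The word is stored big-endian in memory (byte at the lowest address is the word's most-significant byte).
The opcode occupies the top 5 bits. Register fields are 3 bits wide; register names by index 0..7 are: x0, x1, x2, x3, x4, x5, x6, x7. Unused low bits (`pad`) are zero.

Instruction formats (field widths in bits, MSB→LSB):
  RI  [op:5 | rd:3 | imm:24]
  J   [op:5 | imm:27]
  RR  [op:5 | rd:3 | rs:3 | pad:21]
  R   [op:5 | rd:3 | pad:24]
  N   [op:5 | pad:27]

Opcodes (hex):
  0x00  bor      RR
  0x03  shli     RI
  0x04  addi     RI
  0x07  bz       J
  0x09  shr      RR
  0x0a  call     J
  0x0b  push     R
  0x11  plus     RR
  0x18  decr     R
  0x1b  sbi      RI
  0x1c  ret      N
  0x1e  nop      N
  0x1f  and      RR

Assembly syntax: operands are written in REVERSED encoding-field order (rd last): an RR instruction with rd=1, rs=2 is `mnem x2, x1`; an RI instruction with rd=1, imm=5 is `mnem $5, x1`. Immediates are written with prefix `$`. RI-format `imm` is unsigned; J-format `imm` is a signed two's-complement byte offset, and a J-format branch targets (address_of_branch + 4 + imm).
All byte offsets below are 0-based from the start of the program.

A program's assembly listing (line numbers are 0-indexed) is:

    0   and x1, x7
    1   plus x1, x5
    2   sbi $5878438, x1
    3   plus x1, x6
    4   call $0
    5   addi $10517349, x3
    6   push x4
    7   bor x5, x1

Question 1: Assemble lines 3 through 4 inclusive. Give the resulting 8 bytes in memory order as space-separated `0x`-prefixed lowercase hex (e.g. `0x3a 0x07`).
0x8e 0x20 0x00 0x00 0x50 0x00 0x00 0x00

3. plus fields op=0x11:5|rd=6:3|rs=1:3|pad=0:21 → word 8e200000h → 8e 20 00 00
4. call fields op=0xa:5|imm=0:27 → word 50000000h → 50 00 00 00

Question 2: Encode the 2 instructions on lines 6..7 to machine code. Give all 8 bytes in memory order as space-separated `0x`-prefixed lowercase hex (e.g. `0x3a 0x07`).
6. push fields op=0xb:5|rd=4:3|pad=0:24 → word 5c000000h → 5c 00 00 00
7. bor fields op=0x0:5|rd=1:3|rs=5:3|pad=0:21 → word 01a00000h → 01 a0 00 00

0x5c 0x00 0x00 0x00 0x01 0xa0 0x00 0x00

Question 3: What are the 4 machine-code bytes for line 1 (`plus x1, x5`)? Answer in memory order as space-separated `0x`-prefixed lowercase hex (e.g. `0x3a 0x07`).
line 1 (plus): pack op=0x11:5|rd=5:3|rs=1:3|pad=0:21 = 0x8d200000; big→ 8d 20 00 00

0x8d 0x20 0x00 0x00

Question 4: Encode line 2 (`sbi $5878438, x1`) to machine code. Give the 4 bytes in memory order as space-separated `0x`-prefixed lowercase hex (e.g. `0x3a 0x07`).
0xd9 0x59 0xb2 0xa6

line 2 (sbi): pack op=0x1b:5|rd=1:3|imm=5878438:24 = 0xd959b2a6; big→ d9 59 b2 a6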